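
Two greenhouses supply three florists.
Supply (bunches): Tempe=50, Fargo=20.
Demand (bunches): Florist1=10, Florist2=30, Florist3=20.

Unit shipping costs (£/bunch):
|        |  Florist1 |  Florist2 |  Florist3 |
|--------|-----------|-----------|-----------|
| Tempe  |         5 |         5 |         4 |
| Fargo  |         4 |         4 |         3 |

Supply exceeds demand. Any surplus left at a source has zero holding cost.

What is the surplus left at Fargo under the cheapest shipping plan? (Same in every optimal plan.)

0

An optimal plan:
  Tempe to Florist1: 10 × £5 = £50
  Tempe to Florist2: 10 × £5 = £50
  Tempe to Florist3: 20 × £4 = £80
  Fargo to Florist2: 20 × £4 = £80
Total cost = £260.
Fargo ships 20 of its 20, leaving 0.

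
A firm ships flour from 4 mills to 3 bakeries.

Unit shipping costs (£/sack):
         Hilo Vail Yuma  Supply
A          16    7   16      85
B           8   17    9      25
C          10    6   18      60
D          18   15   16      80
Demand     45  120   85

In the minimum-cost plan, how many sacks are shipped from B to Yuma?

5

Solving gives:
  A–Vail: 85 × £7 = £595
  B–Hilo: 20 × £8 = £160
  B–Yuma: 5 × £9 = £45
  C–Hilo: 25 × £10 = £250
  C–Vail: 35 × £6 = £210
  D–Yuma: 80 × £16 = £1280
Total cost = £2540.
So B→Yuma carries 5 sacks.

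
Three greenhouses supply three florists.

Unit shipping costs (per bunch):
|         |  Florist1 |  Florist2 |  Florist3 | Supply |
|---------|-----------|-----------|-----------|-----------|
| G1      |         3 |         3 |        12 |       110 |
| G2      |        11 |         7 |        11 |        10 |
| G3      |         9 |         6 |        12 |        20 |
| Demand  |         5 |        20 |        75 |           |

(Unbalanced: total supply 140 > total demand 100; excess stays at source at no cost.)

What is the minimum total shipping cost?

965

A cheapest plan:
  G1->Florist1: 5 × 3 = 15
  G1->Florist2: 20 × 3 = 60
  G1->Florist3: 45 × 12 = 540
  G2->Florist3: 10 × 11 = 110
  G3->Florist3: 20 × 12 = 240
Total = 15 + 60 + 540 + 110 + 240 = 965.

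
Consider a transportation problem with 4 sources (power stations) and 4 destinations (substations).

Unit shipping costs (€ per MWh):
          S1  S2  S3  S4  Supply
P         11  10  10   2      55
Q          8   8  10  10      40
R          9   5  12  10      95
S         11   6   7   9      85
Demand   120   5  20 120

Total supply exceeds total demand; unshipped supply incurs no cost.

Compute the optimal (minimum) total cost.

An optimal shipping plan:
  P→S4: 55 × €2 = €110
  Q→S1: 40 × €8 = €320
  R→S1: 80 × €9 = €720
  R→S2: 5 × €5 = €25
  S→S3: 20 × €7 = €140
  S→S4: 65 × €9 = €585
Total = 110 + 320 + 720 + 25 + 140 + 585 = €1900.
(Supply check: P ships 55; Q ships 40; R ships 85; S ships 85.)

1900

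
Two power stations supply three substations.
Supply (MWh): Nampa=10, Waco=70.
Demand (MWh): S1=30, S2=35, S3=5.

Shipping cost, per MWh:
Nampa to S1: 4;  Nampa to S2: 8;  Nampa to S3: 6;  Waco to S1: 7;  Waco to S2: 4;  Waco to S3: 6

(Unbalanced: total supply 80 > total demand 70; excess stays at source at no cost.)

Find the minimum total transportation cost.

350

An optimal shipping plan:
  Nampa–S1: 10 × 4 = 40
  Waco–S1: 20 × 7 = 140
  Waco–S2: 35 × 4 = 140
  Waco–S3: 5 × 6 = 30
Total = 40 + 140 + 140 + 30 = 350.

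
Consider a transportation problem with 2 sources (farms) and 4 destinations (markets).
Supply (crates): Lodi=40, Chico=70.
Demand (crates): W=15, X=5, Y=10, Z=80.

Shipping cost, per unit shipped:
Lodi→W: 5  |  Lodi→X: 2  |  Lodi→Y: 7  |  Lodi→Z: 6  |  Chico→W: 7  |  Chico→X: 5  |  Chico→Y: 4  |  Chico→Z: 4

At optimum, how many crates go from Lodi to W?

The minimum-cost plan:
  Lodi->W: 15 × 5 = 75
  Lodi->X: 5 × 2 = 10
  Lodi->Z: 20 × 6 = 120
  Chico->Y: 10 × 4 = 40
  Chico->Z: 60 × 4 = 240
Total cost = 485.
So Lodi→W carries 15 crates.

15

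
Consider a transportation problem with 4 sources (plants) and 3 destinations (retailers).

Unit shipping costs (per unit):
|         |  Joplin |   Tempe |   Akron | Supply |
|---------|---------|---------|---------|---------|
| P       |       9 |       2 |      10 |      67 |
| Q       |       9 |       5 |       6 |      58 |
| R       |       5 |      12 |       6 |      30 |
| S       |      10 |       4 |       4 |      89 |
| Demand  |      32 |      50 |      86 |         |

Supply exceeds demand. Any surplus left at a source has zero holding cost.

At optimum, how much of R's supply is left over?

0

Minimum-cost shipments:
  P to Joplin: 2 × 9 = 18
  P to Tempe: 50 × 2 = 100
  R to Joplin: 30 × 5 = 150
  S to Akron: 86 × 4 = 344
Total cost = 612.
R ships 30 of its 30, leaving 0.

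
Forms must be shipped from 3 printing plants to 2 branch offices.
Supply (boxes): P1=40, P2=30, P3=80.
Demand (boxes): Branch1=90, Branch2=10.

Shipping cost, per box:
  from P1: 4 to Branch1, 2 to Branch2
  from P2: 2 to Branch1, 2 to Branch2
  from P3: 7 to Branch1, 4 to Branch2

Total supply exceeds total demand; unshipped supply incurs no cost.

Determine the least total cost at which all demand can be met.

400

A cheapest plan:
  P1 to Branch1: 40 boxes
  P2 to Branch1: 30 boxes
  P3 to Branch1: 20 boxes
  P3 to Branch2: 10 boxes
Total cost = 400.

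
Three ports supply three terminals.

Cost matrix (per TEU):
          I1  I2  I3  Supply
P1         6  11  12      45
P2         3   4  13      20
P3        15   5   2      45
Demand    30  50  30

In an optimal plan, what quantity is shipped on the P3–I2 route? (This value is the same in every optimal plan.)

15

The minimum-cost plan:
  P1–I1: 30 × 6 = 180
  P1–I2: 15 × 11 = 165
  P2–I2: 20 × 4 = 80
  P3–I2: 15 × 5 = 75
  P3–I3: 30 × 2 = 60
Total cost = 560.
So P3→I2 carries 15 TEU.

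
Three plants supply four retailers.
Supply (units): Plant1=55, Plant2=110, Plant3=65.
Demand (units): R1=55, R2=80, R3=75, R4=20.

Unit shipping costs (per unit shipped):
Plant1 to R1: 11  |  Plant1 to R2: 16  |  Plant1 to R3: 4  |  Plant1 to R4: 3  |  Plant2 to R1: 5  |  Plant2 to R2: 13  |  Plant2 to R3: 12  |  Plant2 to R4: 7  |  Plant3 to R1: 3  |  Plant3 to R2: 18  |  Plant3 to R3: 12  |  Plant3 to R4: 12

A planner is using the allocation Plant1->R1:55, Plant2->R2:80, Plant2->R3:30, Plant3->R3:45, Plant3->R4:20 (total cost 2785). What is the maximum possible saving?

Current plan cost = 55·11 + 80·13 + 30·12 + 45·12 + 20·12 = 2785.
Optimal plan:
  Plant1→R3: 55 × 4 = 220
  Plant2→R2: 80 × 13 = 1040
  Plant2→R3: 10 × 12 = 120
  Plant2→R4: 20 × 7 = 140
  Plant3→R1: 55 × 3 = 165
  Plant3→R3: 10 × 12 = 120
Optimal cost = 1805.
Saving = 2785 − 1805 = 980.

980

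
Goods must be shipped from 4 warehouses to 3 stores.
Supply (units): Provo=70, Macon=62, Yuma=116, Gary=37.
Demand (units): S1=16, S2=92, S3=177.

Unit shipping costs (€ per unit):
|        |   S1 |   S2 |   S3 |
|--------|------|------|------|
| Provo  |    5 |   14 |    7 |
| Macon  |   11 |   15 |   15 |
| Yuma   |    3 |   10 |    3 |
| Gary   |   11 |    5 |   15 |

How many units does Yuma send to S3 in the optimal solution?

Optimal shipments:
  Provo to S1: 9 units
  Provo to S3: 61 units
  Macon to S1: 7 units
  Macon to S2: 55 units
  Yuma to S3: 116 units
  Gary to S2: 37 units
Total cost = €1907.
So Yuma→S3 carries 116 units.

116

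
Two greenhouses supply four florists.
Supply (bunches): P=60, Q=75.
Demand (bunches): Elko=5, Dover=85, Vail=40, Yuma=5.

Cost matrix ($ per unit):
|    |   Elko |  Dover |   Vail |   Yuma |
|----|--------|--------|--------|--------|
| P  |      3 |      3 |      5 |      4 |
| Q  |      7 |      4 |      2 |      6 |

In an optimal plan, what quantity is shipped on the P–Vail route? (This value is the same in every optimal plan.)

The minimum-cost plan:
  P->Elko: 5 bunches
  P->Dover: 50 bunches
  P->Yuma: 5 bunches
  Q->Dover: 35 bunches
  Q->Vail: 40 bunches
Total cost = $405.
The route P→Vail is not used.

0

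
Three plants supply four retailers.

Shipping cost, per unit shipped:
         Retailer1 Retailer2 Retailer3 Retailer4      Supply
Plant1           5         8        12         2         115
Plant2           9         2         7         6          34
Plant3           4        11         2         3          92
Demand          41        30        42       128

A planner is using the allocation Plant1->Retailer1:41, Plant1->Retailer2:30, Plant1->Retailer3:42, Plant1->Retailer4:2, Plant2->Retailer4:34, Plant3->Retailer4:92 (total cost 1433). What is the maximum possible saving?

844

Current plan cost = 41·5 + 30·8 + 42·12 + 2·2 + 34·6 + 92·3 = 1433.
Optimal plan:
  Plant1→Retailer4: 115 × 2 = 230
  Plant2→Retailer2: 30 × 2 = 60
  Plant2→Retailer4: 4 × 6 = 24
  Plant3→Retailer1: 41 × 4 = 164
  Plant3→Retailer3: 42 × 2 = 84
  Plant3→Retailer4: 9 × 3 = 27
Optimal cost = 589.
Saving = 1433 − 589 = 844.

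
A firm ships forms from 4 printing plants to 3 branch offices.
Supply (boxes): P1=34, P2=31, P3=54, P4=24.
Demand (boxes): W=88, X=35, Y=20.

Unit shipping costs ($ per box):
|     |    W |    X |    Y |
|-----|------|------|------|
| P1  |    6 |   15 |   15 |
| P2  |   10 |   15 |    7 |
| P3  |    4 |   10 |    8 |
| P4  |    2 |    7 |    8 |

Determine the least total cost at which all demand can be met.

Optimal allocation:
  P1–W: 34 × $6 = $204
  P2–X: 11 × $15 = $165
  P2–Y: 20 × $7 = $140
  P3–W: 54 × $4 = $216
  P4–X: 24 × $7 = $168
Total = 204 + 165 + 140 + 216 + 168 = $893.

893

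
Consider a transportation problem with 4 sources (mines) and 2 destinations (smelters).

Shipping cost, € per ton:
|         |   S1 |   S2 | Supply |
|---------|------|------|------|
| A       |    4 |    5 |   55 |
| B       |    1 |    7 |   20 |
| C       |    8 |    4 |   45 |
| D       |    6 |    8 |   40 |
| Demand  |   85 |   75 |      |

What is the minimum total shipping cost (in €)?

One minimum-cost allocation:
  A to S1: 25 × €4 = €100
  A to S2: 30 × €5 = €150
  B to S1: 20 × €1 = €20
  C to S2: 45 × €4 = €180
  D to S1: 40 × €6 = €240
Total = 100 + 150 + 20 + 180 + 240 = €690.

690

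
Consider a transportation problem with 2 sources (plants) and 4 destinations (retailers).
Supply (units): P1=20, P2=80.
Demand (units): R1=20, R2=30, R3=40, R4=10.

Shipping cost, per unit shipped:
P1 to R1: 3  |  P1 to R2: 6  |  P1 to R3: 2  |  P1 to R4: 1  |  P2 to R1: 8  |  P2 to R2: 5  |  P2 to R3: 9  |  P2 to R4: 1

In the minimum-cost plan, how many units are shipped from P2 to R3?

Solving gives:
  P1→R3: 20 units
  P2→R1: 20 units
  P2→R2: 30 units
  P2→R3: 20 units
  P2→R4: 10 units
Total cost = 540.
So P2→R3 carries 20 units.

20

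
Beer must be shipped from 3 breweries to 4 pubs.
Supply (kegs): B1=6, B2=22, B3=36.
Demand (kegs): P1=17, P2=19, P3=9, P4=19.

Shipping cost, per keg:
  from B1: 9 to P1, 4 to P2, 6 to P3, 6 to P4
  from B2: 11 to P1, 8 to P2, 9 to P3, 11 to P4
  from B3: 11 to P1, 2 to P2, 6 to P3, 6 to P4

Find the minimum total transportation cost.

A cheapest plan:
  B1→P4: 6 × 6 = 36
  B2→P1: 17 × 11 = 187
  B2→P3: 5 × 9 = 45
  B3→P2: 19 × 2 = 38
  B3→P3: 4 × 6 = 24
  B3→P4: 13 × 6 = 78
Total = 36 + 187 + 45 + 38 + 24 + 78 = 408.

408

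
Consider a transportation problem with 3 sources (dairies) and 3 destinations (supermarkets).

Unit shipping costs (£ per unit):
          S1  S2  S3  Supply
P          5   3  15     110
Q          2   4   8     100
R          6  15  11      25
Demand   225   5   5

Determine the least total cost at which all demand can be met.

915

One minimum-cost allocation:
  P->S1: 105 crates
  P->S2: 5 crates
  Q->S1: 100 crates
  R->S1: 20 crates
  R->S3: 5 crates
Total cost = £915.
(Supply check: P ships 110; Q ships 100; R ships 25.)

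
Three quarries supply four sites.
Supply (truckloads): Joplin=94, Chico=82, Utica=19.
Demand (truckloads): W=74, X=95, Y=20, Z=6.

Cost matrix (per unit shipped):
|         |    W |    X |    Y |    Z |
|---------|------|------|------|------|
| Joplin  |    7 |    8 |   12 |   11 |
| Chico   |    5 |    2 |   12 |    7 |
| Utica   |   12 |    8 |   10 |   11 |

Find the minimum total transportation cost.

A cheapest plan:
  Joplin–W: 74 truckloads
  Joplin–X: 13 truckloads
  Joplin–Y: 1 truckloads
  Joplin–Z: 6 truckloads
  Chico–X: 82 truckloads
  Utica–Y: 19 truckloads
Total cost = 1054.
(Supply check: Joplin ships 94; Chico ships 82; Utica ships 19.)

1054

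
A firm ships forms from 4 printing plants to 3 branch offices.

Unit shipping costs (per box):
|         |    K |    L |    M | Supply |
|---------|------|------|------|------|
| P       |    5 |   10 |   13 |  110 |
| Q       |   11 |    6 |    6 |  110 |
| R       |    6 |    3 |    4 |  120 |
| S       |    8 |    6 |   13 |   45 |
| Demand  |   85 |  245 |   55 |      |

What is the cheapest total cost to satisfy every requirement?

1965

A cheapest plan:
  P–K: 85 × 5 = 425
  P–L: 25 × 10 = 250
  Q–L: 55 × 6 = 330
  Q–M: 55 × 6 = 330
  R–L: 120 × 3 = 360
  S–L: 45 × 6 = 270
Total = 425 + 250 + 330 + 330 + 360 + 270 = 1965.
(Supply check: P ships 110; Q ships 110; R ships 120; S ships 45.)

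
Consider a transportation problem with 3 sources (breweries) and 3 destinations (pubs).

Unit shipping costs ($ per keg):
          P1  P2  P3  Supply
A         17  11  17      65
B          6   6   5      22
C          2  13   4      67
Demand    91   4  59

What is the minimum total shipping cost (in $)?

1325

A cheapest plan:
  A→P1: 24 kegs
  A→P2: 4 kegs
  A→P3: 37 kegs
  B→P3: 22 kegs
  C→P1: 67 kegs
Total cost = $1325.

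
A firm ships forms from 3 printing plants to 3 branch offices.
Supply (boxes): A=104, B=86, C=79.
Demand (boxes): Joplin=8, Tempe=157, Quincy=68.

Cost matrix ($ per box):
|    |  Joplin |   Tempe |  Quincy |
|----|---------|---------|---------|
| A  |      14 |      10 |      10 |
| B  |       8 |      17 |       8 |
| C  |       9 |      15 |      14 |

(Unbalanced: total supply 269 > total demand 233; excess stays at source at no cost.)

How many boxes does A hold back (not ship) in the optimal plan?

Minimum-cost shipments:
  A→Tempe: 104 × $10 = $1040
  B→Joplin: 8 × $8 = $64
  B→Quincy: 68 × $8 = $544
  C→Tempe: 53 × $15 = $795
Total cost = $2443.
A ships 104 of its 104, leaving 0.

0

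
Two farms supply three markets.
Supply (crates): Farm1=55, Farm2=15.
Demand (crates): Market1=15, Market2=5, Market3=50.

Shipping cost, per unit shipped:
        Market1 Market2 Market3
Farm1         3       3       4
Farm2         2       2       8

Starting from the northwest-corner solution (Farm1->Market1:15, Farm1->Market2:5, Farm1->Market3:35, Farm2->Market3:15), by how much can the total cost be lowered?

75

Current plan cost = 15·3 + 5·3 + 35·4 + 15·8 = 320.
Optimal plan:
  Farm1 to Market1: 5 crates
  Farm1 to Market3: 50 crates
  Farm2 to Market1: 10 crates
  Farm2 to Market2: 5 crates
Optimal cost = 245.
Saving = 320 − 245 = 75.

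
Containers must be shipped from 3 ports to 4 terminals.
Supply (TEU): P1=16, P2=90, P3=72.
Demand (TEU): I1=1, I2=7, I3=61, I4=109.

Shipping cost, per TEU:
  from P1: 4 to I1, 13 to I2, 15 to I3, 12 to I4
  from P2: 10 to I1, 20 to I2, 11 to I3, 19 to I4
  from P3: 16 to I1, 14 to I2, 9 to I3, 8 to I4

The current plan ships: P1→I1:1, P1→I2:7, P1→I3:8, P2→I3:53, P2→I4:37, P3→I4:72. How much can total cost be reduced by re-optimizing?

89

Current plan cost = 1·4 + 7·13 + 8·15 + 53·11 + 37·19 + 72·8 = 2077.
Optimal plan:
  P1 to I2: 7 × 13 = 91
  P1 to I4: 9 × 12 = 108
  P2 to I1: 1 × 10 = 10
  P2 to I3: 61 × 11 = 671
  P2 to I4: 28 × 19 = 532
  P3 to I4: 72 × 8 = 576
Optimal cost = 1988.
Saving = 2077 − 1988 = 89.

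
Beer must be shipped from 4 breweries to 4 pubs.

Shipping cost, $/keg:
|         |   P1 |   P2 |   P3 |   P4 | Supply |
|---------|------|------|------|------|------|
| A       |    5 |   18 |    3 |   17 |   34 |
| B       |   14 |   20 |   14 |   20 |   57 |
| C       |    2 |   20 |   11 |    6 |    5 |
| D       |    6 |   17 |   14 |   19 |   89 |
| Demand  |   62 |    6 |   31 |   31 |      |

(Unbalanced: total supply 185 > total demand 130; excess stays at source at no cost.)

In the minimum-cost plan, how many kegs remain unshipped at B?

55

An optimal plan:
  A–P3: 31 × $3 = $93
  A–P4: 3 × $17 = $51
  B–P4: 2 × $20 = $40
  C–P4: 5 × $6 = $30
  D–P1: 62 × $6 = $372
  D–P2: 6 × $17 = $102
  D–P4: 21 × $19 = $399
Total cost = $1087.
B ships 2 of its 57, leaving 55.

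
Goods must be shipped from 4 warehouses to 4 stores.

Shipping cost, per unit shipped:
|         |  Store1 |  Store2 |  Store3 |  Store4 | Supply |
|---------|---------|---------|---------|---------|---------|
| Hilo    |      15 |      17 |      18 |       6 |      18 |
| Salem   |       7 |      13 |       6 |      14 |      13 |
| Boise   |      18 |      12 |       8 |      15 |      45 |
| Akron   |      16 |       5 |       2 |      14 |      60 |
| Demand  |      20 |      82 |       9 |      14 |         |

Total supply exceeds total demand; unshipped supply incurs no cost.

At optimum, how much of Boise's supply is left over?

11

An optimal plan:
  Hilo to Store1: 4 × 15 = 60
  Hilo to Store4: 14 × 6 = 84
  Salem to Store1: 13 × 7 = 91
  Boise to Store1: 3 × 18 = 54
  Boise to Store2: 22 × 12 = 264
  Boise to Store3: 9 × 8 = 72
  Akron to Store2: 60 × 5 = 300
Total cost = 925.
Boise ships 34 of its 45, leaving 11.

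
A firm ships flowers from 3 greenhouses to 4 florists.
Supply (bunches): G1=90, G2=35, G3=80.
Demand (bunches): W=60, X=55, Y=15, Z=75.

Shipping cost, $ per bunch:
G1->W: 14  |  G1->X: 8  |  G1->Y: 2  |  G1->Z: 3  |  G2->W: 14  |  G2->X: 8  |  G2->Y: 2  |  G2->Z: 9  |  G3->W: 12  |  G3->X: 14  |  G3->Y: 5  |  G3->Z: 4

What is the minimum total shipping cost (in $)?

1435

Optimal allocation:
  G1–X: 35 × $8 = $280
  G1–Z: 55 × $3 = $165
  G2–X: 20 × $8 = $160
  G2–Y: 15 × $2 = $30
  G3–W: 60 × $12 = $720
  G3–Z: 20 × $4 = $80
Total = 280 + 165 + 160 + 30 + 720 + 80 = $1435.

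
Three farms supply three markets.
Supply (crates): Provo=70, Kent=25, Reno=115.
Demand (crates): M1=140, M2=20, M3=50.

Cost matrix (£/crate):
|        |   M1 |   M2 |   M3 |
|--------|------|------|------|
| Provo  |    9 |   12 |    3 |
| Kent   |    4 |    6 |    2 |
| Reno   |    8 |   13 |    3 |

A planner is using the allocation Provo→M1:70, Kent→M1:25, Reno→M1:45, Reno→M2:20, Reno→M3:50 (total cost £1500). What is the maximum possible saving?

Current plan cost = 70·9 + 25·4 + 45·8 + 20·13 + 50·3 = £1500.
Optimal plan:
  Provo to M1: 20 × £9 = £180
  Provo to M3: 50 × £3 = £150
  Kent to M1: 5 × £4 = £20
  Kent to M2: 20 × £6 = £120
  Reno to M1: 115 × £8 = £920
Optimal cost = £1390.
Saving = 1500 − 1390 = £110.

110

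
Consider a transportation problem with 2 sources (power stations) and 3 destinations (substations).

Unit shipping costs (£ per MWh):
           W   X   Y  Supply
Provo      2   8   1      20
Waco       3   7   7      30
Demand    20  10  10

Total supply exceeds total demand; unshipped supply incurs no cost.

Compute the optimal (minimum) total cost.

130

An optimal shipping plan:
  Provo to W: 10 × £2 = £20
  Provo to Y: 10 × £1 = £10
  Waco to W: 10 × £3 = £30
  Waco to X: 10 × £7 = £70
Total = 20 + 10 + 30 + 70 = £130.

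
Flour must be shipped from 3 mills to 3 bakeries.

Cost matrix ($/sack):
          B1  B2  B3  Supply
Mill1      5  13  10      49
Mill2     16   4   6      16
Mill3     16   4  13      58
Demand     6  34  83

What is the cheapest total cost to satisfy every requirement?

1004

A cheapest plan:
  Mill1→B1: 6 × $5 = $30
  Mill1→B3: 43 × $10 = $430
  Mill2→B3: 16 × $6 = $96
  Mill3→B2: 34 × $4 = $136
  Mill3→B3: 24 × $13 = $312
Total = 30 + 430 + 96 + 136 + 312 = $1004.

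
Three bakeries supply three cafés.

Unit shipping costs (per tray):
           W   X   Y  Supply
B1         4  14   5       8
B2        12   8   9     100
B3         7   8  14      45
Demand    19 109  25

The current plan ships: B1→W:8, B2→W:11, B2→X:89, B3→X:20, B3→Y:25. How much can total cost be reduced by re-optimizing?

188

Current plan cost = 8·4 + 11·12 + 89·8 + 20·8 + 25·14 = 1386.
Optimal plan:
  B1→Y: 8 × 5 = 40
  B2→X: 83 × 8 = 664
  B2→Y: 17 × 9 = 153
  B3→W: 19 × 7 = 133
  B3→X: 26 × 8 = 208
Optimal cost = 1198.
Saving = 1386 − 1198 = 188.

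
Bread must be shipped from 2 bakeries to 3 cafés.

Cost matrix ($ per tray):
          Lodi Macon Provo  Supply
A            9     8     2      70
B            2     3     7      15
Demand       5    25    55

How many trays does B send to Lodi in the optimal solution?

Solving gives:
  A→Macon: 15 trays
  A→Provo: 55 trays
  B→Lodi: 5 trays
  B→Macon: 10 trays
Total cost = $270.
So B→Lodi carries 5 trays.

5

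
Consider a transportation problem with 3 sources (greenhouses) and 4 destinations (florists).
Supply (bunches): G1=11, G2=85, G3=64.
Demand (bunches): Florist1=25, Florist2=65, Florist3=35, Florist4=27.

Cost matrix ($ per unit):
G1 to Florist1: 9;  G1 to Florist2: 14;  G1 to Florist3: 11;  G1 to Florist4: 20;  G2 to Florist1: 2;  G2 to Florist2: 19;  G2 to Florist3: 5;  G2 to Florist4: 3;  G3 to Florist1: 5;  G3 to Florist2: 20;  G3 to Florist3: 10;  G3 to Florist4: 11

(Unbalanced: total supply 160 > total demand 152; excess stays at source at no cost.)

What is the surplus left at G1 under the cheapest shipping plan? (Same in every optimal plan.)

An optimal plan:
  G1 to Florist2: 11 × $14 = $154
  G2 to Florist1: 23 × $2 = $46
  G2 to Florist3: 35 × $5 = $175
  G2 to Florist4: 27 × $3 = $81
  G3 to Florist1: 2 × $5 = $10
  G3 to Florist2: 54 × $20 = $1080
Total cost = $1546.
G1 ships 11 of its 11, leaving 0.

0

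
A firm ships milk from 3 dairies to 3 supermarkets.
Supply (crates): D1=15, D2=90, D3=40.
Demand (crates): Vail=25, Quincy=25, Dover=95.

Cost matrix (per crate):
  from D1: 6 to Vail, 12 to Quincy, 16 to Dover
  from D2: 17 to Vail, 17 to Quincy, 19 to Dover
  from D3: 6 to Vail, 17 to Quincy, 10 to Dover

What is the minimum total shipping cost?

2110

A cheapest plan:
  D1 to Vail: 15 × 6 = 90
  D2 to Quincy: 25 × 17 = 425
  D2 to Dover: 65 × 19 = 1235
  D3 to Vail: 10 × 6 = 60
  D3 to Dover: 30 × 10 = 300
Total = 90 + 425 + 1235 + 60 + 300 = 2110.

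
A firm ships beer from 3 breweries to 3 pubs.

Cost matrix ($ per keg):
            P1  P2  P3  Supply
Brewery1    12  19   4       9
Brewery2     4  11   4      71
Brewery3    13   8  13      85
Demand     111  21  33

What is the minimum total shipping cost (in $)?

One minimum-cost allocation:
  Brewery1–P3: 9 × $4 = $36
  Brewery2–P1: 47 × $4 = $188
  Brewery2–P3: 24 × $4 = $96
  Brewery3–P1: 64 × $13 = $832
  Brewery3–P2: 21 × $8 = $168
Total = 36 + 188 + 96 + 832 + 168 = $1320.
(Supply check: Brewery1 ships 9; Brewery2 ships 71; Brewery3 ships 85.)

1320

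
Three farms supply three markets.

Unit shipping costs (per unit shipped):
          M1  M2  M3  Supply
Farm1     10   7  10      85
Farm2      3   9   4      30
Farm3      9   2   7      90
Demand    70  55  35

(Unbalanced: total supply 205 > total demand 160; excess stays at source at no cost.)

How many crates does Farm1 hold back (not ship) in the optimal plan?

An optimal plan:
  Farm1->M1: 40 × 10 = 400
  Farm2->M1: 30 × 3 = 90
  Farm3->M2: 55 × 2 = 110
  Farm3->M3: 35 × 7 = 245
Total cost = 845.
Farm1 ships 40 of its 85, leaving 45.

45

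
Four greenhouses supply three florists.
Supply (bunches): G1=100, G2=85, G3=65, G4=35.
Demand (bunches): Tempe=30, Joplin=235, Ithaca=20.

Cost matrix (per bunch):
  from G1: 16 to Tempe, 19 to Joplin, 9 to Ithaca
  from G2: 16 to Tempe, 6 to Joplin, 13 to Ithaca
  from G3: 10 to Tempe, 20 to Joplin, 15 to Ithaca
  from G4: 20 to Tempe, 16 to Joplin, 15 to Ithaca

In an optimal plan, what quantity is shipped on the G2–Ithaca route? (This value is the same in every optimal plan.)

Solving gives:
  G1–Joplin: 80 × 19 = 1520
  G1–Ithaca: 20 × 9 = 180
  G2–Joplin: 85 × 6 = 510
  G3–Tempe: 30 × 10 = 300
  G3–Joplin: 35 × 20 = 700
  G4–Joplin: 35 × 16 = 560
Total cost = 3770.
The route G2→Ithaca is not used.

0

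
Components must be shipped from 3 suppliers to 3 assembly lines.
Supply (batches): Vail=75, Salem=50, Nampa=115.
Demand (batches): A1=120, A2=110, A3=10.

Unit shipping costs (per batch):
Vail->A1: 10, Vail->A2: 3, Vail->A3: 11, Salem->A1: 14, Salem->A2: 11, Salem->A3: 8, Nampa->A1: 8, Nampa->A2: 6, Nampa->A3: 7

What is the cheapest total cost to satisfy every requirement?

1680

One minimum-cost allocation:
  Vail to A2: 75 × 3 = 225
  Salem to A1: 5 × 14 = 70
  Salem to A2: 35 × 11 = 385
  Salem to A3: 10 × 8 = 80
  Nampa to A1: 115 × 8 = 920
Total = 225 + 70 + 385 + 80 + 920 = 1680.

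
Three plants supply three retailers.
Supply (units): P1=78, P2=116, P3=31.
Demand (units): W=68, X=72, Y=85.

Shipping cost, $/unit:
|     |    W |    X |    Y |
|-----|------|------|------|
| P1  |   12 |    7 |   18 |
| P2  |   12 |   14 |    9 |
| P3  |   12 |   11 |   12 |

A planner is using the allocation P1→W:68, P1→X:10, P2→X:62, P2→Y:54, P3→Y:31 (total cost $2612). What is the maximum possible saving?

527

Current plan cost = 68·12 + 10·7 + 62·14 + 54·9 + 31·12 = $2612.
Optimal plan:
  P1->W: 6 × $12 = $72
  P1->X: 72 × $7 = $504
  P2->W: 31 × $12 = $372
  P2->Y: 85 × $9 = $765
  P3->W: 31 × $12 = $372
Optimal cost = $2085.
Saving = 2612 − 2085 = $527.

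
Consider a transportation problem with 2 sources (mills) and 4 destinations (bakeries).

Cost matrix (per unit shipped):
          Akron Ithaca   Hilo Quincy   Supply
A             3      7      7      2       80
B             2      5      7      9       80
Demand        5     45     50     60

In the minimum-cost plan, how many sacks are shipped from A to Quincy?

60

Optimal shipments:
  A–Hilo: 20 × 7 = 140
  A–Quincy: 60 × 2 = 120
  B–Akron: 5 × 2 = 10
  B–Ithaca: 45 × 5 = 225
  B–Hilo: 30 × 7 = 210
Total cost = 705.
So A→Quincy carries 60 sacks.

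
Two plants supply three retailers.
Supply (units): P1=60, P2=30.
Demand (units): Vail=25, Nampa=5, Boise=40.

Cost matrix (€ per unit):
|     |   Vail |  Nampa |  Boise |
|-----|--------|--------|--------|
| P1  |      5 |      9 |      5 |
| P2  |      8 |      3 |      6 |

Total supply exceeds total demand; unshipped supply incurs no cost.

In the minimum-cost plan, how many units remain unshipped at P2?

20

An optimal plan:
  P1→Vail: 25 units
  P1→Boise: 35 units
  P2→Nampa: 5 units
  P2→Boise: 5 units
Total cost = €345.
P2 ships 10 of its 30, leaving 20.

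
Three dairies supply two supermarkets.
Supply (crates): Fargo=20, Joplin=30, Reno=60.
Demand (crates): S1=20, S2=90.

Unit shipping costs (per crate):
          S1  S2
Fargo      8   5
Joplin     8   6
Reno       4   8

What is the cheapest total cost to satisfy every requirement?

680

An optimal shipping plan:
  Fargo→S2: 20 crates
  Joplin→S2: 30 crates
  Reno→S1: 20 crates
  Reno→S2: 40 crates
Total cost = 680.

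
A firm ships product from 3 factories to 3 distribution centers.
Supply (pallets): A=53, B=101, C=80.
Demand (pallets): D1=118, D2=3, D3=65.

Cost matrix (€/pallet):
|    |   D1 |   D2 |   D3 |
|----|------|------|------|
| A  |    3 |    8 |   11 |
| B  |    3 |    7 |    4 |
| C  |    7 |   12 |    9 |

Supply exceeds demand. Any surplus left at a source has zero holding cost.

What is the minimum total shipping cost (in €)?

763

A cheapest plan:
  A->D1: 53 × €3 = €159
  B->D1: 33 × €3 = €99
  B->D2: 3 × €7 = €21
  B->D3: 65 × €4 = €260
  C->D1: 32 × €7 = €224
Total = 159 + 99 + 21 + 260 + 224 = €763.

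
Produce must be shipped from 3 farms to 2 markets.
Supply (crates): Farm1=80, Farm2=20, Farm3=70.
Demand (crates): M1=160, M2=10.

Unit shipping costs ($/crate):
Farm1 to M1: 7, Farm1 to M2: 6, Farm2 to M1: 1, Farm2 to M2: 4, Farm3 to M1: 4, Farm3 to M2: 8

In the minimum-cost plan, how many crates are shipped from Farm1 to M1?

Optimal shipments:
  Farm1→M1: 70 × $7 = $490
  Farm1→M2: 10 × $6 = $60
  Farm2→M1: 20 × $1 = $20
  Farm3→M1: 70 × $4 = $280
Total cost = $850.
So Farm1→M1 carries 70 crates.

70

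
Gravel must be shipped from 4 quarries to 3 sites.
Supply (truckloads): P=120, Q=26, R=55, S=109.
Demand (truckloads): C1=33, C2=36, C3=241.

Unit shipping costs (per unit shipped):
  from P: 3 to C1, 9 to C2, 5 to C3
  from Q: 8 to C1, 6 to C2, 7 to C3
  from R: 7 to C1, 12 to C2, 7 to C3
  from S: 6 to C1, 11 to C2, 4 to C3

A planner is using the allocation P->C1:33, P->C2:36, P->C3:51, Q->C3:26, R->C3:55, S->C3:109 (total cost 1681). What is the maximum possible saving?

Current plan cost = 33·3 + 36·9 + 51·5 + 26·7 + 55·7 + 109·4 = 1681.
Optimal plan:
  P->C1: 33 × 3 = 99
  P->C2: 10 × 9 = 90
  P->C3: 77 × 5 = 385
  Q->C2: 26 × 6 = 156
  R->C3: 55 × 7 = 385
  S->C3: 109 × 4 = 436
Optimal cost = 1551.
Saving = 1681 − 1551 = 130.

130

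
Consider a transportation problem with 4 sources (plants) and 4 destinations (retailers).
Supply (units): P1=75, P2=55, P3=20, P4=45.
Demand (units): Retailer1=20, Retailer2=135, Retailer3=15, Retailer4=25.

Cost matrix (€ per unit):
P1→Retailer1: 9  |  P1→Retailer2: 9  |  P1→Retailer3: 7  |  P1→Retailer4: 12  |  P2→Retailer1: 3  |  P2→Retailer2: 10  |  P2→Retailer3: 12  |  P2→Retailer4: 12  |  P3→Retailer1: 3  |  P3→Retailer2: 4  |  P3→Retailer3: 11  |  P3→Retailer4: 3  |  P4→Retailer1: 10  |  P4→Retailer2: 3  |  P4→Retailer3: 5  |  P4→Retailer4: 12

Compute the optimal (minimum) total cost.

1260

One minimum-cost allocation:
  P1 to Retailer2: 60 × €9 = €540
  P1 to Retailer3: 15 × €7 = €105
  P2 to Retailer1: 20 × €3 = €60
  P2 to Retailer2: 30 × €10 = €300
  P2 to Retailer4: 5 × €12 = €60
  P3 to Retailer4: 20 × €3 = €60
  P4 to Retailer2: 45 × €3 = €135
Total = 540 + 105 + 60 + 300 + 60 + 60 + 135 = €1260.
(Supply check: P1 ships 75; P2 ships 55; P3 ships 20; P4 ships 45.)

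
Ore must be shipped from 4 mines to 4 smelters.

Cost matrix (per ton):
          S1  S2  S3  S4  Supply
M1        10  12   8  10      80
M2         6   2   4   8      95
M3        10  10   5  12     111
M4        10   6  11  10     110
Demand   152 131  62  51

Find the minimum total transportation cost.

2746

Optimal allocation:
  M1->S1: 80 × 10 = 800
  M2->S1: 23 × 6 = 138
  M2->S2: 72 × 2 = 144
  M3->S1: 49 × 10 = 490
  M3->S3: 62 × 5 = 310
  M4->S2: 59 × 6 = 354
  M4->S4: 51 × 10 = 510
Total = 800 + 138 + 144 + 490 + 310 + 354 + 510 = 2746.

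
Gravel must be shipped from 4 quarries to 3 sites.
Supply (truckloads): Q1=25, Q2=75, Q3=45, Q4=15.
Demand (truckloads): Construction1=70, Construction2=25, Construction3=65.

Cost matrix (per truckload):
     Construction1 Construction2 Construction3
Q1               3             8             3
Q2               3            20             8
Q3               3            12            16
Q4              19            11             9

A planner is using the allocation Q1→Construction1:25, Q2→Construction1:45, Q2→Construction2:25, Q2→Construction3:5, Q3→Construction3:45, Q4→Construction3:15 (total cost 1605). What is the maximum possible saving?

Current plan cost = 25·3 + 45·3 + 25·20 + 5·8 + 45·16 + 15·9 = 1605.
Optimal plan:
  Q1 to Construction3: 25 × 3 = 75
  Q2 to Construction1: 35 × 3 = 105
  Q2 to Construction3: 40 × 8 = 320
  Q3 to Construction1: 35 × 3 = 105
  Q3 to Construction2: 10 × 12 = 120
  Q4 to Construction2: 15 × 11 = 165
Optimal cost = 890.
Saving = 1605 − 890 = 715.

715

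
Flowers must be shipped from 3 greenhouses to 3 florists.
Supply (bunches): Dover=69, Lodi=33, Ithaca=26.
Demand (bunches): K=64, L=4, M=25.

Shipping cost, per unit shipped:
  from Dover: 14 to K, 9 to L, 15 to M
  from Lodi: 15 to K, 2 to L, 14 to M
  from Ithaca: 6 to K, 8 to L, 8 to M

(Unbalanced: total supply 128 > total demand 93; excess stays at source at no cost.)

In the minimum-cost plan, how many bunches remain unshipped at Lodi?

4

Minimum-cost shipments:
  Dover->K: 38 × 14 = 532
  Lodi->L: 4 × 2 = 8
  Lodi->M: 25 × 14 = 350
  Ithaca->K: 26 × 6 = 156
Total cost = 1046.
Lodi ships 29 of its 33, leaving 4.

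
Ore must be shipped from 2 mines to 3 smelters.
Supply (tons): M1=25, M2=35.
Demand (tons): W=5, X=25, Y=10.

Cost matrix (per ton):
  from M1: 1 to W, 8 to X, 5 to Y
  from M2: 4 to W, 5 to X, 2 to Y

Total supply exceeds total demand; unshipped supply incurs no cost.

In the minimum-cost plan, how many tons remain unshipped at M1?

20

An optimal plan:
  M1–W: 5 × 1 = 5
  M2–X: 25 × 5 = 125
  M2–Y: 10 × 2 = 20
Total cost = 150.
M1 ships 5 of its 25, leaving 20.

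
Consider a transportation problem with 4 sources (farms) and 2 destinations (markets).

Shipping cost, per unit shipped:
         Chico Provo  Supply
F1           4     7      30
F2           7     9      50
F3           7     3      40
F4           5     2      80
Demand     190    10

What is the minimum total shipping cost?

1110

Optimal allocation:
  F1→Chico: 30 × 4 = 120
  F2→Chico: 50 × 7 = 350
  F3→Chico: 30 × 7 = 210
  F3→Provo: 10 × 3 = 30
  F4→Chico: 80 × 5 = 400
Total = 120 + 350 + 210 + 30 + 400 = 1110.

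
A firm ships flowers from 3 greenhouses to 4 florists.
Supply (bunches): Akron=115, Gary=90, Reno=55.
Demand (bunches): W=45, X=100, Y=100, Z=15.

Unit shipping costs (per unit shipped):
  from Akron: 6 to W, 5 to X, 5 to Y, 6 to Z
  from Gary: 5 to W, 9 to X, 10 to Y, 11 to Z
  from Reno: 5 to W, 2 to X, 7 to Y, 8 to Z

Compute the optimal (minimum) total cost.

A cheapest plan:
  Akron→Y: 100 × 5 = 500
  Akron→Z: 15 × 6 = 90
  Gary→W: 45 × 5 = 225
  Gary→X: 45 × 9 = 405
  Reno→X: 55 × 2 = 110
Total = 500 + 90 + 225 + 405 + 110 = 1330.
(Supply check: Akron ships 115; Gary ships 90; Reno ships 55.)

1330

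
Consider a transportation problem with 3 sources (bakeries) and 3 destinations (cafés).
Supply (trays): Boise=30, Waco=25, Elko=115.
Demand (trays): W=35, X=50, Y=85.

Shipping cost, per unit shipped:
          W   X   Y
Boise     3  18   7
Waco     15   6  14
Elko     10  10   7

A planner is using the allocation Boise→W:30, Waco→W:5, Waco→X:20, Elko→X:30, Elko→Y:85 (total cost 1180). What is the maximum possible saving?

Current plan cost = 30·3 + 5·15 + 20·6 + 30·10 + 85·7 = 1180.
Optimal plan:
  Boise->W: 30 trays
  Waco->X: 25 trays
  Elko->W: 5 trays
  Elko->X: 25 trays
  Elko->Y: 85 trays
Optimal cost = 1135.
Saving = 1180 − 1135 = 45.

45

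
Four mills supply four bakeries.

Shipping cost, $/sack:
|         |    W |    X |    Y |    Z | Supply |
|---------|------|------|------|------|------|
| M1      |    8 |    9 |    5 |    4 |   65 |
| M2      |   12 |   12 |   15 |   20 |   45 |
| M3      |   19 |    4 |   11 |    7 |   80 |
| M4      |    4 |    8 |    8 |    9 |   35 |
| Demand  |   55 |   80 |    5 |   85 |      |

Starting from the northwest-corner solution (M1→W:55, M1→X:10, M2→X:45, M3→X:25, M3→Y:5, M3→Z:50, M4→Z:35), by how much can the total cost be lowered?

Current plan cost = 55·8 + 10·9 + 45·12 + 25·4 + 5·11 + 50·7 + 35·9 = $1890.
Optimal plan:
  M1->Z: 65 × $4 = $260
  M2->W: 20 × $12 = $240
  M2->X: 20 × $12 = $240
  M2->Y: 5 × $15 = $75
  M3->X: 60 × $4 = $240
  M3->Z: 20 × $7 = $140
  M4->W: 35 × $4 = $140
Optimal cost = $1335.
Saving = 1890 − 1335 = $555.

555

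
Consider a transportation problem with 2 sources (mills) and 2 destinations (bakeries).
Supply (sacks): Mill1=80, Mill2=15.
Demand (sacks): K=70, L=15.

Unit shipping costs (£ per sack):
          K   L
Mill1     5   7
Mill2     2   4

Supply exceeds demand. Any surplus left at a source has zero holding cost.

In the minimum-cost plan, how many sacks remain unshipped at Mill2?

Minimum-cost shipments:
  Mill1->K: 55 sacks
  Mill1->L: 15 sacks
  Mill2->K: 15 sacks
Total cost = £410.
Mill2 ships 15 of its 15, leaving 0.

0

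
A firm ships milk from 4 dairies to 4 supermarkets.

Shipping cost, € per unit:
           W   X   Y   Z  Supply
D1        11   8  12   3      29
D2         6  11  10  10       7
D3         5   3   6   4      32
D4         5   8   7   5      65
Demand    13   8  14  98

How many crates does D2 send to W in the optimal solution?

The minimum-cost plan:
  D1 to Z: 29 × €3 = €87
  D2 to W: 7 × €6 = €42
  D3 to X: 8 × €3 = €24
  D3 to Y: 14 × €6 = €84
  D3 to Z: 10 × €4 = €40
  D4 to W: 6 × €5 = €30
  D4 to Z: 59 × €5 = €295
Total cost = €602.
So D2→W carries 7 crates.

7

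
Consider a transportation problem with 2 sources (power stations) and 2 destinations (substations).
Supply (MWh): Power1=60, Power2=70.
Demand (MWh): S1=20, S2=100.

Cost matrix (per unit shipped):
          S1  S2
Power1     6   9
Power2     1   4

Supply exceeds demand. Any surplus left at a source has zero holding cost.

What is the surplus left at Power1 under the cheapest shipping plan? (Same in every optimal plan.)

Minimum-cost shipments:
  Power1->S1: 20 MWh
  Power1->S2: 30 MWh
  Power2->S2: 70 MWh
Total cost = 670.
Power1 ships 50 of its 60, leaving 10.

10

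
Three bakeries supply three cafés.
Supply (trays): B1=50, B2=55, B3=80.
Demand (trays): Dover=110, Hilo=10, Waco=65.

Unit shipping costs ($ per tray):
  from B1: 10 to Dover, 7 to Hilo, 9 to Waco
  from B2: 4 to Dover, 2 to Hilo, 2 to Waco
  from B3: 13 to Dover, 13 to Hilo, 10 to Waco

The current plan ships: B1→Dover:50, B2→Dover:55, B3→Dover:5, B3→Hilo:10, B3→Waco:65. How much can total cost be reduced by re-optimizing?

30

Current plan cost = 50·10 + 55·4 + 5·13 + 10·13 + 65·10 = $1565.
Optimal plan:
  B1->Dover: 40 trays
  B1->Hilo: 10 trays
  B2->Dover: 55 trays
  B3->Dover: 15 trays
  B3->Waco: 65 trays
Optimal cost = $1535.
Saving = 1565 − 1535 = $30.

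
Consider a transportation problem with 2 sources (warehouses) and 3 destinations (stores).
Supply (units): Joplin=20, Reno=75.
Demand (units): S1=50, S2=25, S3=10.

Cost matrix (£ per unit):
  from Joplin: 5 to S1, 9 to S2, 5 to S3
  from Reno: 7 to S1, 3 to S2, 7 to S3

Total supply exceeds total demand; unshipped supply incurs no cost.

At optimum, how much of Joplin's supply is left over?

0

An optimal plan:
  Joplin->S1: 20 units
  Reno->S1: 30 units
  Reno->S2: 25 units
  Reno->S3: 10 units
Total cost = £455.
Joplin ships 20 of its 20, leaving 0.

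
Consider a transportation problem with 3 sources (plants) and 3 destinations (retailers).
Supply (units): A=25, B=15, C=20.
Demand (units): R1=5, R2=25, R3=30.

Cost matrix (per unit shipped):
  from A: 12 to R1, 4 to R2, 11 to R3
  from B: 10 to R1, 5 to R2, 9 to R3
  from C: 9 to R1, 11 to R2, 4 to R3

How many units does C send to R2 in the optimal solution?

Solving gives:
  A→R2: 25 × 4 = 100
  B→R1: 5 × 10 = 50
  B→R3: 10 × 9 = 90
  C→R3: 20 × 4 = 80
Total cost = 320.
The route C→R2 is not used.

0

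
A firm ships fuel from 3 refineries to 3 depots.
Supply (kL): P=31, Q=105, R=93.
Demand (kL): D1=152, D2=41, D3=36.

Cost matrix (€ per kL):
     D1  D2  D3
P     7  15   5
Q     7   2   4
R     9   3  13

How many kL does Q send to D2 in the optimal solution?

Solving gives:
  P to D1: 31 kL
  Q to D1: 69 kL
  Q to D3: 36 kL
  R to D1: 52 kL
  R to D2: 41 kL
Total cost = €1435.
The route Q→D2 is not used.

0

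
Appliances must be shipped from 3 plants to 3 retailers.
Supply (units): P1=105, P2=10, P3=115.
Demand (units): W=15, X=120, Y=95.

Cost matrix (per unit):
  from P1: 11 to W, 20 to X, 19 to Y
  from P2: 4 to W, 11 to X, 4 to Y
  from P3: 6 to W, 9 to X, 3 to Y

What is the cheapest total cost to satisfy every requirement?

Optimal allocation:
  P1→W: 15 × 11 = 165
  P1→X: 90 × 20 = 1800
  P2→Y: 10 × 4 = 40
  P3→X: 30 × 9 = 270
  P3→Y: 85 × 3 = 255
Total = 165 + 1800 + 40 + 270 + 255 = 2530.

2530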